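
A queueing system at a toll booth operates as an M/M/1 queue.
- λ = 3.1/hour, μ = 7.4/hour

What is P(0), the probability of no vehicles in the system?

ρ = λ/μ = 3.1/7.4 = 0.4189
P(0) = 1 - ρ = 1 - 0.4189 = 0.5811
The server is idle 58.11% of the time.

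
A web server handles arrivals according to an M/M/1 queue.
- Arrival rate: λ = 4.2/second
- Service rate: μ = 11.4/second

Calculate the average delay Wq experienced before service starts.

First, compute utilization: ρ = λ/μ = 4.2/11.4 = 0.3684
For M/M/1: Wq = λ/(μ(μ-λ))
Wq = 4.2/(11.4 × (11.4-4.2))
Wq = 4.2/(11.4 × 7.20)
Wq = 0.05117 seconds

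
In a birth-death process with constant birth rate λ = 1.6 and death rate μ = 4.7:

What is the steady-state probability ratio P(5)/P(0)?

For constant rates: P(n)/P(0) = (λ/μ)^n
P(5)/P(0) = (1.6/4.7)^5 = 0.34043^5 = 0.004572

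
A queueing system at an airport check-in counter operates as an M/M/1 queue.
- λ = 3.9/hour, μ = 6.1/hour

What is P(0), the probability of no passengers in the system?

ρ = λ/μ = 3.9/6.1 = 0.6393
P(0) = 1 - ρ = 1 - 0.6393 = 0.3607
The server is idle 36.07% of the time.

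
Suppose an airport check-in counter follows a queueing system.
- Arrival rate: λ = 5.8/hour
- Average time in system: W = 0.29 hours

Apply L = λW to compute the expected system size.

Little's Law: L = λW
L = 5.8 × 0.29 = 1.6820 passengers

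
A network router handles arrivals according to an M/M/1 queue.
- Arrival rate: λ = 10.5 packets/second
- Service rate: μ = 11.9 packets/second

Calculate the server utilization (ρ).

Server utilization: ρ = λ/μ
ρ = 10.5/11.9 = 0.8824
The server is busy 88.24% of the time.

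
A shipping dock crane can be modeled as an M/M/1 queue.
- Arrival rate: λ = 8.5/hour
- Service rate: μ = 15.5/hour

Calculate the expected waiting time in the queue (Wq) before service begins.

First, compute utilization: ρ = λ/μ = 8.5/15.5 = 0.5484
For M/M/1: Wq = λ/(μ(μ-λ))
Wq = 8.5/(15.5 × (15.5-8.5))
Wq = 8.5/(15.5 × 7.00)
Wq = 0.07834 hours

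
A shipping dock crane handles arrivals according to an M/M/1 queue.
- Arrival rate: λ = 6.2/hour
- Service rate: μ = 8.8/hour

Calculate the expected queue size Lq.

ρ = λ/μ = 6.2/8.8 = 0.7045
For M/M/1: Lq = λ²/(μ(μ-λ))
Lq = 38.44/(8.8 × 2.60)
Lq = 1.6801 containers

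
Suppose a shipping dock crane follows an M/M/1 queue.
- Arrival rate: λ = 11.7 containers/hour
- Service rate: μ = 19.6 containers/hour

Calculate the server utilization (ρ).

Server utilization: ρ = λ/μ
ρ = 11.7/19.6 = 0.5969
The server is busy 59.69% of the time.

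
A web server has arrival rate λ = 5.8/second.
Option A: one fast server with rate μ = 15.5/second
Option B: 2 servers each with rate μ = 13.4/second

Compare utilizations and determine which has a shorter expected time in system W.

Option A: single server μ = 15.5 (M/M/1)
  ρ_A = 5.8/15.5 = 0.3742
  W_A = 1/(μ-λ) = 1/(15.5-5.8) = 1/9.70 = 0.1031

Option B: 2 servers μ = 13.4 (M/M/2)
  ρ_B = λ/(cμ) = 5.8/(2×13.4) = 0.2164
  Offered load a = λ/μ = cρ = 5.8/13.4 = 0.4328
  P₀ = [ Σₙ₌₀^1 aⁿ/n! + a^2/(2!(1-ρ)) ]⁻¹
  Σ = a^0/0! + a^1/1! = 1.0000 + 0.4328 = 1.4328
  a^2/(2!(1-ρ)) = 0.1873/(2 × 0.7836) = 0.1195
  P₀ = 1/(1.4328 + 0.1195) = 0.6442
  Lq = P₀·a^2·ρ / (2!(1-ρ)²) = 0.64417 × 0.18735 × 0.21642 / (2 × 0.61400) = 0.02127
  Wq_B = Lq/λ = 0.0212688/5.8 = 0.0036670
  W_B = Wq_B + 1/μ = 0.0036670 + 0.074627 = 0.07829

Since W_B = 0.07829 < W_A = 0.1031, Option B (multiple servers) has the shorter time in system.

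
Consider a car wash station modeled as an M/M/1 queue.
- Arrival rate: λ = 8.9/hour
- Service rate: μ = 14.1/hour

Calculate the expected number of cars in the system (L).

ρ = λ/μ = 8.9/14.1 = 0.6312
For M/M/1: L = λ/(μ-λ)
L = 8.9/(14.1-8.9) = 8.9/5.20
L = 1.7115 cars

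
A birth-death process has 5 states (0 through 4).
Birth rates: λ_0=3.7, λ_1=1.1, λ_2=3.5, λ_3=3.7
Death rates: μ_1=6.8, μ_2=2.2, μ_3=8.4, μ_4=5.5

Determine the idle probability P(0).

Ratios P(n)/P(0) = (λ₀···λₙ₋₁)/(μ₁···μₙ):
P(1)/P(0) = (3.7)/(6.8) = 0.54412
P(2)/P(0) = (3.7×1.1)/(6.8×2.2) = 0.27206
P(3)/P(0) = (3.7×1.1×3.5)/(6.8×2.2×8.4) = 0.11336
P(4)/P(0) = (3.7×1.1×3.5×3.7)/(6.8×2.2×8.4×5.5) = 0.076259

Normalization: ∑ P(n) = 1
P(0) × (1.0000 + 0.54412 + 0.27206 + 0.11336 + 0.076259) = 1
P(0) × 2.0058 = 1
P(0) = 1/2.0058 = 0.4986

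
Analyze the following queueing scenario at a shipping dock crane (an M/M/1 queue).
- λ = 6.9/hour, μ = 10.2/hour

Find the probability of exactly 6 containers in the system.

ρ = λ/μ = 6.9/10.2 = 0.67647
P(n) = (1-ρ)ρⁿ
P(6) = (1-0.67647) × 0.67647^6
P(6) = 0.3235 × 0.09583
P(6) = 0.03100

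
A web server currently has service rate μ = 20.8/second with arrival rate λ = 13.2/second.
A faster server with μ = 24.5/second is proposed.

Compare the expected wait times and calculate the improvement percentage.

System 1: ρ₁ = 13.2/20.8 = 0.6346, W₁ = 1/(20.8-13.2) = 0.13158
System 2: ρ₂ = 13.2/24.5 = 0.5388, W₂ = 1/(24.5-13.2) = 0.088496
Improvement: (W₁-W₂)/W₁ = (0.13158-0.088496)/0.13158 = 32.74%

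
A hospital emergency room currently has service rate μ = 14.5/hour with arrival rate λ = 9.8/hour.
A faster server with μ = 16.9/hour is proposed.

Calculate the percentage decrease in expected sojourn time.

System 1: ρ₁ = 9.8/14.5 = 0.6759, W₁ = 1/(14.5-9.8) = 0.21277
System 2: ρ₂ = 9.8/16.9 = 0.5799, W₂ = 1/(16.9-9.8) = 0.14085
Improvement: (W₁-W₂)/W₁ = (0.21277-0.14085)/0.21277 = 33.80%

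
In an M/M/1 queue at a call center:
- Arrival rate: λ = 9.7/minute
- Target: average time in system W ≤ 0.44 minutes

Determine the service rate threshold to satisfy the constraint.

For M/M/1: W = 1/(μ-λ)
Need W ≤ 0.44, so 1/(μ-λ) ≤ 0.44
μ - λ ≥ 1/0.44 = 2.2727
μ ≥ 9.7 + 2.2727 = 11.9727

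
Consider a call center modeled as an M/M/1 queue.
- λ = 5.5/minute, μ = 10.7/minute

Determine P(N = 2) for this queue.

ρ = λ/μ = 5.5/10.7 = 0.5140
P(n) = (1-ρ)ρⁿ
P(2) = (1-0.5140) × 0.5140^2
P(2) = 0.4860 × 0.2642
P(2) = 0.1284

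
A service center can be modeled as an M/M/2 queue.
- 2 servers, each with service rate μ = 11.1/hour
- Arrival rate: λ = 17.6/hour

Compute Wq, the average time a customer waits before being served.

Traffic intensity: ρ = λ/(cμ) = 17.6/(2×11.1) = 0.7928
Since ρ = 0.7928 < 1, system is stable.
Offered load a = λ/μ = cρ = 17.6/11.1 = 1.5856
P₀ = [ Σₙ₌₀^1 aⁿ/n! + a^2/(2!(1-ρ)) ]⁻¹
Σ = a^0/0! + a^1/1! = 1.0000 + 1.5856 = 2.5856
a^2/(2!(1-ρ)) = 2.5141/(2 × 0.20721) = 6.0666
P₀ = 1/(2.5856 + 6.0666) = 0.1156
Lq = P₀·a^2·ρ / (2!(1-ρ)²) = 0.115578 × 2.51408 × 0.792793 / (2 × 0.0429348) = 2.6827
Wq = Lq/λ = 2.6827/17.6 = 0.1524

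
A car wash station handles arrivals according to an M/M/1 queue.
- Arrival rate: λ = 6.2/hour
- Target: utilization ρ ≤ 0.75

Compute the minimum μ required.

ρ = λ/μ, so μ = λ/ρ
μ ≥ 6.2/0.75 = 8.2667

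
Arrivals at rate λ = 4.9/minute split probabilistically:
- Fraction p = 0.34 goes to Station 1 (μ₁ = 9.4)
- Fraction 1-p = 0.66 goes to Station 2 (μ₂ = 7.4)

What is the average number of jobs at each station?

Effective rates: λ₁ = 4.9×0.34 = 1.666, λ₂ = 4.9×0.66 = 3.234
Station 1: ρ₁ = 1.666/9.4 = 0.1772, L₁ = ρ₁/(1-ρ₁) = 0.1772/(1-0.1772) = 0.2154
Station 2: ρ₂ = 3.234/7.4 = 0.43703, L₂ = ρ₂/(1-ρ₂) = 0.43703/(1-0.43703) = 0.7763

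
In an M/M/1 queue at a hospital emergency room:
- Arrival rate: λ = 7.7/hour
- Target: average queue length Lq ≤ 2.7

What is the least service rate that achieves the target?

For M/M/1: Lq = λ²/(μ(μ-λ))
Need Lq ≤ 2.7, i.e. μ(μ-λ) ≥ λ²/2.7
μ² - 7.7μ - 59.29/2.7 ≥ 0  →  μ² - 7.7μ - 21.95926 ≥ 0
Quadratic formula (positive root): μ = [λ + √(λ² + 4×21.95926)]/2
Discriminant: 59.29 + 4×21.95926 = 147.1270, √147.1270 = 12.1296
μ ≥ (7.7 + 12.1296)/2 = 9.9148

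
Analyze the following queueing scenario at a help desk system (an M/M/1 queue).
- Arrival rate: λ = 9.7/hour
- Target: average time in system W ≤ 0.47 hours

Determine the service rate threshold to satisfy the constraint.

For M/M/1: W = 1/(μ-λ)
Need W ≤ 0.47, so 1/(μ-λ) ≤ 0.47
μ - λ ≥ 1/0.47 = 2.1277
μ ≥ 9.7 + 2.1277 = 11.8277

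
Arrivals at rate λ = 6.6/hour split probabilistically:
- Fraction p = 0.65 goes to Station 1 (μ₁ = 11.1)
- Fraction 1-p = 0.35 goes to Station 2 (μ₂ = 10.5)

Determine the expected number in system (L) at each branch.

Effective rates: λ₁ = 6.6×0.65 = 4.29, λ₂ = 6.6×0.35 = 2.31
Station 1: ρ₁ = 4.29/11.1 = 0.3865, L₁ = ρ₁/(1-ρ₁) = 0.3865/(1-0.3865) = 0.6300
Station 2: ρ₂ = 2.31/10.5 = 0.2200, L₂ = ρ₂/(1-ρ₂) = 0.2200/(1-0.2200) = 0.2821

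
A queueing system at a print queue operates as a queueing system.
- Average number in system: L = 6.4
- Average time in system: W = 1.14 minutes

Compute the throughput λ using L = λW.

Little's Law: L = λW, so λ = L/W
λ = 6.4/1.14 = 5.6140 jobs/minute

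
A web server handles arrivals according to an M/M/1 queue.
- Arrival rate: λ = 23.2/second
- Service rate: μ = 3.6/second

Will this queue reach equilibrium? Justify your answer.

Stability requires ρ = λ/(cμ) < 1
ρ = 23.2/(1 × 3.6) = 23.2/3.60 = 6.4444
Since 6.4444 ≥ 1, the system is UNSTABLE.
Queue grows without bound. Need μ > λ = 23.2.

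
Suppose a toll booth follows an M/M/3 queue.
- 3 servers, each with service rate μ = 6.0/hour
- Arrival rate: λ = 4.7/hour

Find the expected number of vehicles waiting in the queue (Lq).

Traffic intensity: ρ = λ/(cμ) = 4.7/(3×6.0) = 0.2611
Since ρ = 0.2611 < 1, system is stable.
Offered load a = λ/μ = cρ = 4.7/6.0 = 0.7833
P₀ = [ Σₙ₌₀^2 aⁿ/n! + a^3/(3!(1-ρ)) ]⁻¹
Σ = a^0/0! + a^1/1! + a^2/2! = 1.0000 + 0.7833 + 0.3068 = 2.0901
a^3/(3!(1-ρ)) = 0.4807/(6 × 0.7389) = 0.1084
P₀ = 1/(2.09014 + 0.108420) = 0.4548
Lq = P₀·a^3·ρ / (3!(1-ρ)²) = 0.45484 × 0.48066 × 0.26111 / (6 × 0.54596) = 0.01743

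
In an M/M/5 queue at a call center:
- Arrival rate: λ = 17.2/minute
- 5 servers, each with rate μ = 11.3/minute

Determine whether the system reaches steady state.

Stability requires ρ = λ/(cμ) < 1
ρ = 17.2/(5 × 11.3) = 17.2/56.50 = 0.3044
Since 0.3044 < 1, the system is STABLE.
The servers are busy 30.44% of the time.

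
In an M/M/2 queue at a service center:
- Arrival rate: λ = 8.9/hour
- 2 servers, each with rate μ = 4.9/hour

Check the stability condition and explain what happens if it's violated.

Stability requires ρ = λ/(cμ) < 1
ρ = 8.9/(2 × 4.9) = 8.9/9.80 = 0.9082
Since 0.9082 < 1, the system is STABLE.
The servers are busy 90.82% of the time.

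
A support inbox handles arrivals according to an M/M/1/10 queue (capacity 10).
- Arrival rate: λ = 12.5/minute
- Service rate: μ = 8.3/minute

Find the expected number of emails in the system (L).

ρ = λ/μ = 12.5/8.3 = 1.506024
P₀ = (1-ρ)/(1-ρ^(K+1)) = (1-1.506024)/(1-1.506024^11) = -0.5060/-89.3963 = 0.005660
P_K = P₀×ρ^K = 0.0056605 × 1.506024^10 = 0.0056605 × 60.0232 = 0.3398
L = ρ[1 - (K+1)ρ^K + Kρ^(K+1)] / [(1-ρ)(1-ρ^(K+1))]
L = 1.506024 × (1 - 11×60.02317 + 10×90.39633) / ((1 - 1.506024) × (1 - 90.39633)) = 8.1469 emails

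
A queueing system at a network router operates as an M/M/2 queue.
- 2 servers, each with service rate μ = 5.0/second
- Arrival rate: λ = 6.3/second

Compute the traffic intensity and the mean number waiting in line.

Traffic intensity: ρ = λ/(cμ) = 6.3/(2×5.0) = 0.6300
Since ρ = 0.6300 < 1, system is stable.
Offered load a = λ/μ = cρ = 6.3/5.0 = 1.2600
P₀ = [ Σₙ₌₀^1 aⁿ/n! + a^2/(2!(1-ρ)) ]⁻¹
Σ = a^0/0! + a^1/1! = 1.0000 + 1.2600 = 2.2600
a^2/(2!(1-ρ)) = 1.5876/(2 × 0.3700) = 2.1454
P₀ = 1/(2.2600 + 2.1454) = 0.2270
Lq = P₀·a^2·ρ / (2!(1-ρ)²) = 0.2270 × 1.5876 × 0.6300 / (2 × 0.1369) = 0.8292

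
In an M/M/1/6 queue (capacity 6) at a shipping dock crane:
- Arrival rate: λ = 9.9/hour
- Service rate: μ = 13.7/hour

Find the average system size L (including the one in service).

ρ = λ/μ = 9.9/13.7 = 0.72263
P₀ = (1-ρ)/(1-ρ^(K+1)) = (1-0.72263)/(1-0.72263^7) = 0.2774/0.8971 = 0.3092
P_K = P₀×ρ^K = 0.3092 × 0.72263^6 = 0.3092 × 0.1424 = 0.04403
L = ρ[1 - (K+1)ρ^K + Kρ^(K+1)] / [(1-ρ)(1-ρ^(K+1))]
L = 0.72263 × (1 - 7×0.142395 + 6×0.102899) / ((1 - 0.72263) × (1 - 0.102899)) = 1.8024 containers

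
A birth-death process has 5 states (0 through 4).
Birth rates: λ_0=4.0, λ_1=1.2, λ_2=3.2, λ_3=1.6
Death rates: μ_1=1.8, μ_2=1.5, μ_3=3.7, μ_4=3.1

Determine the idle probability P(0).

Ratios P(n)/P(0) = (λ₀···λₙ₋₁)/(μ₁···μₙ):
P(1)/P(0) = (4.0)/(1.8) = 2.2222
P(2)/P(0) = (4.0×1.2)/(1.8×1.5) = 1.7778
P(3)/P(0) = (4.0×1.2×3.2)/(1.8×1.5×3.7) = 1.5375
P(4)/P(0) = (4.0×1.2×3.2×1.6)/(1.8×1.5×3.7×3.1) = 0.7936

Normalization: ∑ P(n) = 1
P(0) × (1.0000 + 2.2222 + 1.7778 + 1.5375 + 0.7936) = 1
P(0) × 7.3311 = 1
P(0) = 1/7.3311 = 0.1364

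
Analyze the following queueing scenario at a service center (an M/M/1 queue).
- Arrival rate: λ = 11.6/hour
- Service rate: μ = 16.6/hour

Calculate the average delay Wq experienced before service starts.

First, compute utilization: ρ = λ/μ = 11.6/16.6 = 0.6988
For M/M/1: Wq = λ/(μ(μ-λ))
Wq = 11.6/(16.6 × (16.6-11.6))
Wq = 11.6/(16.6 × 5.00)
Wq = 0.1398 hours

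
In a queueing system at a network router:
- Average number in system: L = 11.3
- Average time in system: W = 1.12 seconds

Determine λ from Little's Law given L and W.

Little's Law: L = λW, so λ = L/W
λ = 11.3/1.12 = 10.0893 packets/second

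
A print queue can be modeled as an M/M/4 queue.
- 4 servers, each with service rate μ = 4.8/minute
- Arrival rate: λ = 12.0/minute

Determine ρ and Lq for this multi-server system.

Traffic intensity: ρ = λ/(cμ) = 12.0/(4×4.8) = 0.6250
Since ρ = 0.6250 < 1, system is stable.
Offered load a = λ/μ = cρ = 12.0/4.8 = 2.5000
P₀ = [ Σₙ₌₀^3 aⁿ/n! + a^4/(4!(1-ρ)) ]⁻¹
Σ = a^0/0! + a^1/1! + a^2/2! + a^3/3! = 1.0000 + 2.5000 + 3.1250 + 2.6042 = 9.2292
a^4/(4!(1-ρ)) = 39.0625/(24 × 0.3750) = 4.3403
P₀ = 1/(9.2292 + 4.3403) = 0.07369
Lq = P₀·a^4·ρ / (4!(1-ρ)²) = 0.073695 × 39.0625 × 0.62500 / (24 × 0.14062) = 0.5331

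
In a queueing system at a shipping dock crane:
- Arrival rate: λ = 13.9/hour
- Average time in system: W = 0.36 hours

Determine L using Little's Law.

Little's Law: L = λW
L = 13.9 × 0.36 = 5.0040 containers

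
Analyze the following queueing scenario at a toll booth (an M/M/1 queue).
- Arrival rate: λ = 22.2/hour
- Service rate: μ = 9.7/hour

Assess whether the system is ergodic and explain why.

Stability requires ρ = λ/(cμ) < 1
ρ = 22.2/(1 × 9.7) = 22.2/9.70 = 2.2887
Since 2.2887 ≥ 1, the system is UNSTABLE.
Queue grows without bound. Need μ > λ = 22.2.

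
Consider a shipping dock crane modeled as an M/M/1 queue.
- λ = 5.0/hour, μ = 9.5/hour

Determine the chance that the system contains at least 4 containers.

ρ = λ/μ = 5.0/9.5 = 0.526316
P(N ≥ n) = ρⁿ
P(N ≥ 4) = 0.526316^4
P(N ≥ 4) = 0.07673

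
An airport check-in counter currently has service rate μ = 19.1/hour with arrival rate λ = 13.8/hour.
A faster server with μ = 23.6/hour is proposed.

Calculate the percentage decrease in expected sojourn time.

System 1: ρ₁ = 13.8/19.1 = 0.7225, W₁ = 1/(19.1-13.8) = 0.18868
System 2: ρ₂ = 13.8/23.6 = 0.5847, W₂ = 1/(23.6-13.8) = 0.10204
Improvement: (W₁-W₂)/W₁ = (0.18868-0.10204)/0.18868 = 45.92%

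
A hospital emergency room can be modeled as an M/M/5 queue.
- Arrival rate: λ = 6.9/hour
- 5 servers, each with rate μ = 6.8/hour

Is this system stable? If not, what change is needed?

Stability requires ρ = λ/(cμ) < 1
ρ = 6.9/(5 × 6.8) = 6.9/34.00 = 0.2029
Since 0.2029 < 1, the system is STABLE.
The servers are busy 20.29% of the time.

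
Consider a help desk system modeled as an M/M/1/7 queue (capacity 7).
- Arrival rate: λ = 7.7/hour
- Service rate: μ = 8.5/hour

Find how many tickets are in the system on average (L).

ρ = λ/μ = 7.7/8.5 = 0.90588
P₀ = (1-ρ)/(1-ρ^(K+1)) = (1-0.90588)/(1-0.90588^8) = 0.09412/0.5465 = 0.1722
P_K = P₀×ρ^K = 0.17222 × 0.90588^7 = 0.17222 × 0.50060 = 0.08621
L = ρ[1 - (K+1)ρ^K + Kρ^(K+1)] / [(1-ρ)(1-ρ^(K+1))]
L = 0.90588 × (1 - 8×0.5006044 + 7×0.4534876) / ((1 - 0.90588) × (1 - 0.4534876)) = 2.9865 tickets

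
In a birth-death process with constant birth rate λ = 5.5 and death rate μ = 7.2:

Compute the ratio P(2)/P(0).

For constant rates: P(n)/P(0) = (λ/μ)^n
P(2)/P(0) = (5.5/7.2)^2 = 0.7639^2 = 0.5835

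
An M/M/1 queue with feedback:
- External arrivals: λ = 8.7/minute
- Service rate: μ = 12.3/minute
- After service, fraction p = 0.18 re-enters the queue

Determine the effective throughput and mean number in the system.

Effective arrival rate: λ_eff = λ/(1-p) = 8.7/(1-0.18) = 8.7/0.82 = 10.60976
ρ = λ_eff/μ = 10.60976/12.3 = 0.862582
L = ρ/(1-ρ) = 0.862582/(1-0.862582) = 6.2771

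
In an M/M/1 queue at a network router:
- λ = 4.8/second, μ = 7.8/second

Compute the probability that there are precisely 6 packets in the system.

ρ = λ/μ = 4.8/7.8 = 0.6154
P(n) = (1-ρ)ρⁿ
P(6) = (1-0.6154) × 0.6154^6
P(6) = 0.3846 × 0.05432
P(6) = 0.02089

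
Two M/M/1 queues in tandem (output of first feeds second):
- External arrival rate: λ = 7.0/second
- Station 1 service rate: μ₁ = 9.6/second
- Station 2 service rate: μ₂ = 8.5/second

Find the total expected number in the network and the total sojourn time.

By Jackson's theorem, each station behaves as independent M/M/1.
Station 1: ρ₁ = 7.0/9.6 = 0.7292, L₁ = ρ₁/(1-ρ₁) = λ/(μ₁-λ) = 7.0/2.60 = 2.6923
Station 2: ρ₂ = 7.0/8.5 = 0.8235, L₂ = ρ₂/(1-ρ₂) = λ/(μ₂-λ) = 7.0/1.50 = 4.6667
Total: L = L₁ + L₂ = 2.6923 + 4.6667 = 7.3590
W = L/λ = 7.3590/7.0 = 1.0513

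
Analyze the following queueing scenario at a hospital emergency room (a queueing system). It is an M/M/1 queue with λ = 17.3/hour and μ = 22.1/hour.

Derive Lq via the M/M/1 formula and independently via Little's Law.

Method 1 (direct): Lq = λ²/(μ(μ-λ)) = 299.29/(22.1 × 4.80) = 2.8214

Method 2 (Little's Law):
W = 1/(μ-λ) = 1/4.80 = 0.208333
Wq = W - 1/μ = 0.208333 - 0.0452489 = 0.163084
Lq = λWq = 17.3 × 0.163084 = 2.8214 ✔ (matches Method 1)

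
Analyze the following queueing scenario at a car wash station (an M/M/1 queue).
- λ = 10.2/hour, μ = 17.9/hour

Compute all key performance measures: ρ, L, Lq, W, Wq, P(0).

Step 1: ρ = λ/μ = 10.2/17.9 = 0.5698
Step 2: L = λ/(μ-λ) = 10.2/7.70 = 1.3247
Step 3: Lq = λ²/(μ(μ-λ)) = 104.04/(17.9×7.70) = 0.7548
Step 4: W = 1/(μ-λ) = 1/7.70 = 0.12987
Step 5: Wq = λ/(μ(μ-λ)) = 10.2/(17.9×7.70) = 0.07400
Step 6: P(0) = 1-ρ = 0.4302
Verify: L = λW = 10.2×0.12987 = 1.3247 ✔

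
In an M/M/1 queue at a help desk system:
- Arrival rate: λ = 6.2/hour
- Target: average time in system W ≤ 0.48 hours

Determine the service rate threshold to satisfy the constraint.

For M/M/1: W = 1/(μ-λ)
Need W ≤ 0.48, so 1/(μ-λ) ≤ 0.48
μ - λ ≥ 1/0.48 = 2.0833
μ ≥ 6.2 + 2.0833 = 8.2833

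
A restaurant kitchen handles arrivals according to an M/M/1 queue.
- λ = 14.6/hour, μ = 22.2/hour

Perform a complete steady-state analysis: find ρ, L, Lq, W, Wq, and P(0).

Step 1: ρ = λ/μ = 14.6/22.2 = 0.6577
Step 2: L = λ/(μ-λ) = 14.6/7.60 = 1.9211
Step 3: Lq = λ²/(μ(μ-λ)) = 213.16/(22.2×7.60) = 1.2634
Step 4: W = 1/(μ-λ) = 1/7.60 = 0.13158
Step 5: Wq = λ/(μ(μ-λ)) = 14.6/(22.2×7.60) = 0.08653
Step 6: P(0) = 1-ρ = 0.3423
Verify: L = λW = 14.6×0.13158 = 1.9211 ✔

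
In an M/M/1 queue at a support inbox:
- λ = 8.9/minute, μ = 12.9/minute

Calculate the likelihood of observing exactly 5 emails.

ρ = λ/μ = 8.9/12.9 = 0.6899
P(n) = (1-ρ)ρⁿ
P(5) = (1-0.6899) × 0.6899^5
P(5) = 0.3101 × 0.1563
P(5) = 0.04847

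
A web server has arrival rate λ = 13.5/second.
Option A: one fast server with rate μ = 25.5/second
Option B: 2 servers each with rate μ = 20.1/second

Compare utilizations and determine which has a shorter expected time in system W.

Option A: single server μ = 25.5 (M/M/1)
  ρ_A = 13.5/25.5 = 0.5294
  W_A = 1/(μ-λ) = 1/(25.5-13.5) = 1/12.00 = 0.08333

Option B: 2 servers μ = 20.1 (M/M/2)
  ρ_B = λ/(cμ) = 13.5/(2×20.1) = 0.3358
  Offered load a = λ/μ = cρ = 13.5/20.1 = 0.6716
  P₀ = [ Σₙ₌₀^1 aⁿ/n! + a^2/(2!(1-ρ)) ]⁻¹
  Σ = a^0/0! + a^1/1! = 1.0000 + 0.6716 = 1.6716
  a^2/(2!(1-ρ)) = 0.4511/(2 × 0.6642) = 0.3396
  P₀ = 1/(1.6716 + 0.3396) = 0.4972
  Lq = P₀·a^2·ρ / (2!(1-ρ)²) = 0.4972 × 0.4511 × 0.3358 / (2 × 0.4411) = 0.08537
  Wq_B = Lq/λ = 0.0853728/13.5 = 0.00632391
  W_B = Wq_B + 1/μ = 0.00632391 + 0.0497512 = 0.05608

Since W_B = 0.05608 < W_A = 0.08333, Option B (multiple servers) has the shorter time in system.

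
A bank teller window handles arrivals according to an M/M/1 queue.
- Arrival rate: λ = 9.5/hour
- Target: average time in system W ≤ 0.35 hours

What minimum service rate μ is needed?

For M/M/1: W = 1/(μ-λ)
Need W ≤ 0.35, so 1/(μ-λ) ≤ 0.35
μ - λ ≥ 1/0.35 = 2.8571
μ ≥ 9.5 + 2.8571 = 12.3571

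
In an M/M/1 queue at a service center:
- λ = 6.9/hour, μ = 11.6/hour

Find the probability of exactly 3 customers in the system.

ρ = λ/μ = 6.9/11.6 = 0.5948
P(n) = (1-ρ)ρⁿ
P(3) = (1-0.5948) × 0.5948^3
P(3) = 0.40520 × 0.21043
P(3) = 0.08527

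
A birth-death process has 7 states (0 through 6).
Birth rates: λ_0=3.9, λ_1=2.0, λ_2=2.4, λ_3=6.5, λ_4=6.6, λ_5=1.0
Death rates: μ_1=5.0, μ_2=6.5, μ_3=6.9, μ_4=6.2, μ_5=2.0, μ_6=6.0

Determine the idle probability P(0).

Ratios P(n)/P(0) = (λ₀···λₙ₋₁)/(μ₁···μₙ):
P(1)/P(0) = (3.9)/(5.0) = 0.7800
P(2)/P(0) = (3.9×2.0)/(5.0×6.5) = 0.2400
P(3)/P(0) = (3.9×2.0×2.4)/(5.0×6.5×6.9) = 0.08348
P(4)/P(0) = (3.9×2.0×2.4×6.5)/(5.0×6.5×6.9×6.2) = 0.08752
P(5)/P(0) = (3.9×2.0×2.4×6.5×6.6)/(5.0×6.5×6.9×6.2×2.0) = 0.2888
P(6)/P(0) = (3.9×2.0×2.4×6.5×6.6×1.0)/(5.0×6.5×6.9×6.2×2.0×6.0) = 0.04813

Normalization: ∑ P(n) = 1
P(0) × (1.0000 + 0.7800 + 0.2400 + 0.08348 + 0.08752 + 0.2888 + 0.04813) = 1
P(0) × 2.5279 = 1
P(0) = 1/2.5279 = 0.3956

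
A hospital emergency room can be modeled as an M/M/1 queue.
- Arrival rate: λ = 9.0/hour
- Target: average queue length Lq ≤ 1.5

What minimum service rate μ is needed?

For M/M/1: Lq = λ²/(μ(μ-λ))
Need Lq ≤ 1.5, i.e. μ(μ-λ) ≥ λ²/1.5
μ² - 9.0μ - 81.00/1.5 ≥ 0  →  μ² - 9.0μ - 54.0000 ≥ 0
Quadratic formula (positive root): μ = [λ + √(λ² + 4×54.0000)]/2
Discriminant: 81.00 + 4×54.0000 = 297.0000, √297.0000 = 17.2337
μ ≥ (9.0 + 17.2337)/2 = 13.1168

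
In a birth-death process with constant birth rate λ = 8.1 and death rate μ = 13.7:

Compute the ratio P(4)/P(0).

For constant rates: P(n)/P(0) = (λ/μ)^n
P(4)/P(0) = (8.1/13.7)^4 = 0.5912^4 = 0.1222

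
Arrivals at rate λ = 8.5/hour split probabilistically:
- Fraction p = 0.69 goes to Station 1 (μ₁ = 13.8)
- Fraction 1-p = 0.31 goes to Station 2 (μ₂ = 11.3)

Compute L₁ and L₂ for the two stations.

Effective rates: λ₁ = 8.5×0.69 = 5.865, λ₂ = 8.5×0.31 = 2.635
Station 1: ρ₁ = 5.865/13.8 = 0.4250, L₁ = ρ₁/(1-ρ₁) = 0.4250/(1-0.4250) = 0.7391
Station 2: ρ₂ = 2.635/11.3 = 0.2332, L₂ = ρ₂/(1-ρ₂) = 0.2332/(1-0.2332) = 0.3041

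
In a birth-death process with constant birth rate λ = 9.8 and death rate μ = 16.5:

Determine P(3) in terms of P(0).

For constant rates: P(n)/P(0) = (λ/μ)^n
P(3)/P(0) = (9.8/16.5)^3 = 0.5939^3 = 0.2095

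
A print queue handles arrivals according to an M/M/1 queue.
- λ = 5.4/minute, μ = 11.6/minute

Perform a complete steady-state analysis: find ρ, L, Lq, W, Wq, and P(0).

Step 1: ρ = λ/μ = 5.4/11.6 = 0.4655
Step 2: L = λ/(μ-λ) = 5.4/6.20 = 0.8710
Step 3: Lq = λ²/(μ(μ-λ)) = 29.16/(11.6×6.20) = 0.4055
Step 4: W = 1/(μ-λ) = 1/6.20 = 0.1613
Step 5: Wq = λ/(μ(μ-λ)) = 5.4/(11.6×6.20) = 0.07508
Step 6: P(0) = 1-ρ = 0.5345
Verify: L = λW = 5.4×0.1613 = 0.8710 ✔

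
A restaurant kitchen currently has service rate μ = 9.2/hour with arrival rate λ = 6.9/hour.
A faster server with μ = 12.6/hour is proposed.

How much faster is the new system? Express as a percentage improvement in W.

System 1: ρ₁ = 6.9/9.2 = 0.7500, W₁ = 1/(9.2-6.9) = 0.43478
System 2: ρ₂ = 6.9/12.6 = 0.5476, W₂ = 1/(12.6-6.9) = 0.17544
Improvement: (W₁-W₂)/W₁ = (0.43478-0.17544)/0.43478 = 59.65%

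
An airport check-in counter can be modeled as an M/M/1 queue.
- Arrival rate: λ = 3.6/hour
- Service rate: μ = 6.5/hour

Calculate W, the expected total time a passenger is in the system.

First, compute utilization: ρ = λ/μ = 3.6/6.5 = 0.5538
For M/M/1: W = 1/(μ-λ)
W = 1/(6.5-3.6) = 1/2.90
W = 0.3448 hours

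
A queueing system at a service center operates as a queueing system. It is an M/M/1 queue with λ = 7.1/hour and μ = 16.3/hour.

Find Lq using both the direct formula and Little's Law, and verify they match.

Method 1 (direct): Lq = λ²/(μ(μ-λ)) = 50.41/(16.3 × 9.20) = 0.3362

Method 2 (Little's Law):
W = 1/(μ-λ) = 1/9.20 = 0.1087
Wq = W - 1/μ = 0.1087 - 0.06135 = 0.04735
Lq = λWq = 7.1 × 0.04735 = 0.3362 ✔ (matches Method 1)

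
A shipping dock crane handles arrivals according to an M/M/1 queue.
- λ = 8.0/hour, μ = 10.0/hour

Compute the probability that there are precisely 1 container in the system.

ρ = λ/μ = 8.0/10.0 = 0.8000
P(n) = (1-ρ)ρⁿ
P(1) = (1-0.8000) × 0.8000^1
P(1) = 0.2000 × 0.8000
P(1) = 0.1600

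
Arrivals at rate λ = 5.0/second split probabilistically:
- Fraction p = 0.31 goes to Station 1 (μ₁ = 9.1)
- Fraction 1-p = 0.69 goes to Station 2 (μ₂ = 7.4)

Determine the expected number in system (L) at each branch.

Effective rates: λ₁ = 5.0×0.31 = 1.55, λ₂ = 5.0×0.69 = 3.45
Station 1: ρ₁ = 1.55/9.1 = 0.1703, L₁ = ρ₁/(1-ρ₁) = 0.1703/(1-0.1703) = 0.2053
Station 2: ρ₂ = 3.45/7.4 = 0.4662, L₂ = ρ₂/(1-ρ₂) = 0.4662/(1-0.4662) = 0.8734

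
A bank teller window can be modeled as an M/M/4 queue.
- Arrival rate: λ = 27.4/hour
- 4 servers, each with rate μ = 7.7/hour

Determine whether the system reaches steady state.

Stability requires ρ = λ/(cμ) < 1
ρ = 27.4/(4 × 7.7) = 27.4/30.80 = 0.8896
Since 0.8896 < 1, the system is STABLE.
The servers are busy 88.96% of the time.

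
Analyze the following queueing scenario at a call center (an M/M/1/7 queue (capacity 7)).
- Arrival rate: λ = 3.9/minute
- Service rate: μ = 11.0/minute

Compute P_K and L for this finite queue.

ρ = λ/μ = 3.9/11.0 = 0.35455
P₀ = (1-ρ)/(1-ρ^(K+1)) = (1-0.35455)/(1-0.35455^8) = 0.6455/0.9998 = 0.6456
P_K = P₀×ρ^K = 0.6456 × 0.35455^7 = 0.6456 × 0.0007043 = 0.0004547
Blocking probability P_7 = 0.0004547 (0.04547%)
L = ρ[1 - (K+1)ρ^K + Kρ^(K+1)] / [(1-ρ)(1-ρ^(K+1))]
L = 0.35455 × (1 - 8×0.0007043 + 7×0.0002497) / ((1 - 0.35455) × (1 - 0.0002497)) = 0.5473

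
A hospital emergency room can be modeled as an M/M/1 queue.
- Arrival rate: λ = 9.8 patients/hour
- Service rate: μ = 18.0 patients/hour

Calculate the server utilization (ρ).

Server utilization: ρ = λ/μ
ρ = 9.8/18.0 = 0.5444
The server is busy 54.44% of the time.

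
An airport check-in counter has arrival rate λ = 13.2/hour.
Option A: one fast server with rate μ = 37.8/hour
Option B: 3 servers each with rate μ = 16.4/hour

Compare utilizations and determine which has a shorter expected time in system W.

Option A: single server μ = 37.8 (M/M/1)
  ρ_A = 13.2/37.8 = 0.3492
  W_A = 1/(μ-λ) = 1/(37.8-13.2) = 1/24.60 = 0.04065

Option B: 3 servers μ = 16.4 (M/M/3)
  ρ_B = λ/(cμ) = 13.2/(3×16.4) = 0.2683
  Offered load a = λ/μ = cρ = 13.2/16.4 = 0.8049
  P₀ = [ Σₙ₌₀^2 aⁿ/n! + a^3/(3!(1-ρ)) ]⁻¹
  Σ = a^0/0! + a^1/1! + a^2/2! = 1.0000 + 0.8049 + 0.3239 = 2.1288
  a^3/(3!(1-ρ)) = 0.5214/(6 × 0.7317) = 0.1188
  P₀ = 1/(2.1288 + 0.1188) = 0.4449
  Lq = P₀·a^3·ρ / (3!(1-ρ)²) = 0.44493 × 0.52142 × 0.26829 / (6 × 0.53540) = 0.01938
  Wq_B = Lq/λ = 0.019376/13.2 = 0.0014679
  W_B = Wq_B + 1/μ = 0.0014679 + 0.060976 = 0.06244

Since W_A = 0.04065 < W_B = 0.06244, Option A (single fast server) has the shorter time in system.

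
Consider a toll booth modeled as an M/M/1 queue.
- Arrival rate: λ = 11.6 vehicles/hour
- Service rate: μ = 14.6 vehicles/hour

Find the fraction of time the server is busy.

Server utilization: ρ = λ/μ
ρ = 11.6/14.6 = 0.7945
The server is busy 79.45% of the time.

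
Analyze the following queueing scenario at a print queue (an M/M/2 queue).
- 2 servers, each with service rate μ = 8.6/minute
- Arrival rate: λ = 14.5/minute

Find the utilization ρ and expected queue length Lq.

Traffic intensity: ρ = λ/(cμ) = 14.5/(2×8.6) = 0.8430
Since ρ = 0.8430 < 1, system is stable.
Offered load a = λ/μ = cρ = 14.5/8.6 = 1.6860
P₀ = [ Σₙ₌₀^1 aⁿ/n! + a^2/(2!(1-ρ)) ]⁻¹
Σ = a^0/0! + a^1/1! = 1.0000 + 1.6860 = 2.6860
a^2/(2!(1-ρ)) = 2.8428/(2 × 0.15698) = 9.0547
P₀ = 1/(2.6860 + 9.0547) = 0.08517
Lq = P₀·a^2·ρ / (2!(1-ρ)²) = 0.0851735 × 2.84275 × 0.843023 / (2 × 0.0246417) = 4.1417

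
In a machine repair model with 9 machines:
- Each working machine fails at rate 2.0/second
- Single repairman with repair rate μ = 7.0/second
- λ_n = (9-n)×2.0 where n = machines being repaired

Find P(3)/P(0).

P(3)/P(0) = ∏_{i=0}^{3-1} λ_i/μ_{i+1}
= (9-0)×2.0/7.0 × (9-1)×2.0/7.0 × (9-2)×2.0/7.0
= 11.7551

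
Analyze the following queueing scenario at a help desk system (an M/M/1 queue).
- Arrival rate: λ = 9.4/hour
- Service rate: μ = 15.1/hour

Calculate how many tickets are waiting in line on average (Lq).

ρ = λ/μ = 9.4/15.1 = 0.6225
For M/M/1: Lq = λ²/(μ(μ-λ))
Lq = 88.36/(15.1 × 5.70)
Lq = 1.0266 tickets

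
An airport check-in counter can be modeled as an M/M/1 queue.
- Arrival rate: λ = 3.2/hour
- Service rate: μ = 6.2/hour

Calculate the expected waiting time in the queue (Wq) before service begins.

First, compute utilization: ρ = λ/μ = 3.2/6.2 = 0.5161
For M/M/1: Wq = λ/(μ(μ-λ))
Wq = 3.2/(6.2 × (6.2-3.2))
Wq = 3.2/(6.2 × 3.00)
Wq = 0.1720 hours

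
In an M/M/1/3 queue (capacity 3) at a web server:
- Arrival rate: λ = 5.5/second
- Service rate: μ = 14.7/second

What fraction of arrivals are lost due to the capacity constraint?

ρ = λ/μ = 5.5/14.7 = 0.37415
P₀ = (1-ρ)/(1-ρ^(K+1)) = (1-0.37415)/(1-0.37415^4) = 0.6259/0.9804 = 0.6384
P_K = P₀×ρ^K = 0.6384 × 0.37415^3 = 0.6384 × 0.05238 = 0.03344
Blocking probability = 3.34%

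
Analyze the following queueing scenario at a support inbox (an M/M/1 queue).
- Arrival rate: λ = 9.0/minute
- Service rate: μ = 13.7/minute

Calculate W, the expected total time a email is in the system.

First, compute utilization: ρ = λ/μ = 9.0/13.7 = 0.6569
For M/M/1: W = 1/(μ-λ)
W = 1/(13.7-9.0) = 1/4.70
W = 0.2128 minutes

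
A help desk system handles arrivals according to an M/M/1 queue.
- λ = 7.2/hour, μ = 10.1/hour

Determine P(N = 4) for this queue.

ρ = λ/μ = 7.2/10.1 = 0.71287
P(n) = (1-ρ)ρⁿ
P(4) = (1-0.71287) × 0.71287^4
P(4) = 0.28713 × 0.25825
P(4) = 0.07415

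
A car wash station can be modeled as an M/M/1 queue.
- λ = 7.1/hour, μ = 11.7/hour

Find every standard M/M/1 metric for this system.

Step 1: ρ = λ/μ = 7.1/11.7 = 0.6068
Step 2: L = λ/(μ-λ) = 7.1/4.60 = 1.5435
Step 3: Lq = λ²/(μ(μ-λ)) = 50.41/(11.7×4.60) = 0.9366
Step 4: W = 1/(μ-λ) = 1/4.60 = 0.2174
Step 5: Wq = λ/(μ(μ-λ)) = 7.1/(11.7×4.60) = 0.1319
Step 6: P(0) = 1-ρ = 0.3932
Verify: L = λW = 7.1×0.2174 = 1.5435 ✔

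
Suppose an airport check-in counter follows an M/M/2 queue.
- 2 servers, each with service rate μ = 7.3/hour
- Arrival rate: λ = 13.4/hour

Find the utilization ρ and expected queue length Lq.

Traffic intensity: ρ = λ/(cμ) = 13.4/(2×7.3) = 0.9178
Since ρ = 0.9178 < 1, system is stable.
Offered load a = λ/μ = cρ = 13.4/7.3 = 1.8356
P₀ = [ Σₙ₌₀^1 aⁿ/n! + a^2/(2!(1-ρ)) ]⁻¹
Σ = a^0/0! + a^1/1! = 1.0000 + 1.8356 = 2.8356
a^2/(2!(1-ρ)) = 3.3695/(2 × 0.082192) = 20.4977
P₀ = 1/(2.8356 + 20.4977) = 0.04286
Lq = P₀·a^2·ρ / (2!(1-ρ)²) = 0.042857 × 3.3695 × 0.91781 / (2 × 0.0067555) = 9.8096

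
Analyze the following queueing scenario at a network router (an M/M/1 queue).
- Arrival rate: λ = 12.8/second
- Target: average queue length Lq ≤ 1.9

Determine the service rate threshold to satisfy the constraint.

For M/M/1: Lq = λ²/(μ(μ-λ))
Need Lq ≤ 1.9, i.e. μ(μ-λ) ≥ λ²/1.9
μ² - 12.8μ - 163.84/1.9 ≥ 0  →  μ² - 12.8μ - 86.23158 ≥ 0
Quadratic formula (positive root): μ = [λ + √(λ² + 4×86.23158)]/2
Discriminant: 163.84 + 4×86.23158 = 508.7663, √508.7663 = 22.5558
μ ≥ (12.8 + 22.5558)/2 = 17.6779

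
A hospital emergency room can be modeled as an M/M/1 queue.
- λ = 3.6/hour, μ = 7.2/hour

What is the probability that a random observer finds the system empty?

ρ = λ/μ = 3.6/7.2 = 0.5000
P(0) = 1 - ρ = 1 - 0.5000 = 0.5000
The server is idle 50.00% of the time.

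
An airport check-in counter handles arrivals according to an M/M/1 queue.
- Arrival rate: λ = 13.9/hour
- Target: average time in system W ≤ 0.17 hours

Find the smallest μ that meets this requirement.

For M/M/1: W = 1/(μ-λ)
Need W ≤ 0.17, so 1/(μ-λ) ≤ 0.17
μ - λ ≥ 1/0.17 = 5.8824
μ ≥ 13.9 + 5.8824 = 19.7824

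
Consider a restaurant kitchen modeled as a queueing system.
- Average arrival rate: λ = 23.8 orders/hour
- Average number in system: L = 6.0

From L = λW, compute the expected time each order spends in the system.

Little's Law: L = λW, so W = L/λ
W = 6.0/23.8 = 0.2521 hours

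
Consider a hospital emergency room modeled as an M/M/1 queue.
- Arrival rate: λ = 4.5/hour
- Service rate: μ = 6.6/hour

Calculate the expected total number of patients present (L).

ρ = λ/μ = 4.5/6.6 = 0.6818
For M/M/1: L = λ/(μ-λ)
L = 4.5/(6.6-4.5) = 4.5/2.10
L = 2.1429 patients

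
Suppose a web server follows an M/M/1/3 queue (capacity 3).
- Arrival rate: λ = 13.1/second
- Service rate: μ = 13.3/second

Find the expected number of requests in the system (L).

ρ = λ/μ = 13.1/13.3 = 0.98496
P₀ = (1-ρ)/(1-ρ^(K+1)) = (1-0.98496)/(1-0.98496^4) = 0.01504/0.05882 = 0.2557
P_K = P₀×ρ^K = 0.2557 × 0.98496^3 = 0.2557 × 0.9556 = 0.2443
L = ρ[1 - (K+1)ρ^K + Kρ^(K+1)] / [(1-ρ)(1-ρ^(K+1))]
L = 0.98496 × (1 - 4×0.95555520 + 3×0.94118365) / ((1 - 0.98496) × (1 - 0.94118365)) = 1.4811 requests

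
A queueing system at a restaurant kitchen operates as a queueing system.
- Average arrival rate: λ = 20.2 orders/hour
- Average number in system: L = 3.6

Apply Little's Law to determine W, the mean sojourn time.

Little's Law: L = λW, so W = L/λ
W = 3.6/20.2 = 0.1782 hours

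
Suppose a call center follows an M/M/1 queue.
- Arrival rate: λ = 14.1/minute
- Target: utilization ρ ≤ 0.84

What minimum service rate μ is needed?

ρ = λ/μ, so μ = λ/ρ
μ ≥ 14.1/0.84 = 16.7857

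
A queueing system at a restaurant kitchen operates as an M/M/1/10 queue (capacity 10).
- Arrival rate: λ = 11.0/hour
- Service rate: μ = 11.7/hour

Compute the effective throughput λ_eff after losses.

ρ = λ/μ = 11.0/11.7 = 0.940171
P₀ = (1-ρ)/(1-ρ^(K+1)) = (1-0.940171)/(1-0.940171^11) = 0.05983/0.4927 = 0.1214
P_K = P₀×ρ^K = 0.121434 × 0.940171^10 = 0.121434 × 0.539596 = 0.06553
λ_eff = λ(1-P_K) = 11.0 × (1 - 0.06553) = 11.0 × 0.93447 = 10.2792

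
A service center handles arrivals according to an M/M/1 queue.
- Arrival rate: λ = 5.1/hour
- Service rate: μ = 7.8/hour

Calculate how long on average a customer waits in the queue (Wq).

First, compute utilization: ρ = λ/μ = 5.1/7.8 = 0.6538
For M/M/1: Wq = λ/(μ(μ-λ))
Wq = 5.1/(7.8 × (7.8-5.1))
Wq = 5.1/(7.8 × 2.70)
Wq = 0.2422 hours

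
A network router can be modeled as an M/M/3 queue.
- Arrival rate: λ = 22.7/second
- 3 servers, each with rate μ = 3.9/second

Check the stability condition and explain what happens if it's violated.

Stability requires ρ = λ/(cμ) < 1
ρ = 22.7/(3 × 3.9) = 22.7/11.70 = 1.9402
Since 1.9402 ≥ 1, the system is UNSTABLE.
Need c > λ/μ = 22.7/3.9 = 5.82.
Minimum servers needed: c = 6.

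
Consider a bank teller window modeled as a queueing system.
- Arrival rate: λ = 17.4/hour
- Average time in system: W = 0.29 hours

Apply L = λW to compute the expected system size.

Little's Law: L = λW
L = 17.4 × 0.29 = 5.0460 transactions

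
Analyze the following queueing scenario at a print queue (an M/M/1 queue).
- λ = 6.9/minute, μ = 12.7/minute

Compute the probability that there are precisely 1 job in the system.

ρ = λ/μ = 6.9/12.7 = 0.5433
P(n) = (1-ρ)ρⁿ
P(1) = (1-0.5433) × 0.5433^1
P(1) = 0.4567 × 0.5433
P(1) = 0.2481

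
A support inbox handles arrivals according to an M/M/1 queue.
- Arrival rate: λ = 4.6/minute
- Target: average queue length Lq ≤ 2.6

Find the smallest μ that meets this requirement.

For M/M/1: Lq = λ²/(μ(μ-λ))
Need Lq ≤ 2.6, i.e. μ(μ-λ) ≥ λ²/2.6
μ² - 4.6μ - 21.16/2.6 ≥ 0  →  μ² - 4.6μ - 8.13846 ≥ 0
Quadratic formula (positive root): μ = [λ + √(λ² + 4×8.13846)]/2
Discriminant: 21.16 + 4×8.13846 = 53.7138, √53.7138 = 7.3290
μ ≥ (4.6 + 7.3290)/2 = 5.9645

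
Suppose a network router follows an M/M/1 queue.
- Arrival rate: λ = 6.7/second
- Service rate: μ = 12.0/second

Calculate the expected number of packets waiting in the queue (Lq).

ρ = λ/μ = 6.7/12.0 = 0.5583
For M/M/1: Lq = λ²/(μ(μ-λ))
Lq = 44.89/(12.0 × 5.30)
Lq = 0.7058 packets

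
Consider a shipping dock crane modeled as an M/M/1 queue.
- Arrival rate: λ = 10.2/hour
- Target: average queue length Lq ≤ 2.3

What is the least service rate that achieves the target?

For M/M/1: Lq = λ²/(μ(μ-λ))
Need Lq ≤ 2.3, i.e. μ(μ-λ) ≥ λ²/2.3
μ² - 10.2μ - 104.04/2.3 ≥ 0  →  μ² - 10.2μ - 45.23478 ≥ 0
Quadratic formula (positive root): μ = [λ + √(λ² + 4×45.23478)]/2
Discriminant: 104.04 + 4×45.23478 = 284.9791, √284.9791 = 16.88132
μ ≥ (10.2 + 16.88132)/2 = 13.5407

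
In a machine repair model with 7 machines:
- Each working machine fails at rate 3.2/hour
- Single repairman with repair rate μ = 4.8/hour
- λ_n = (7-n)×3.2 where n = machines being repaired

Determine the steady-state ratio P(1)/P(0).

P(1)/P(0) = ∏_{i=0}^{1-1} λ_i/μ_{i+1}
= (7-0)×3.2/4.8
= 4.6667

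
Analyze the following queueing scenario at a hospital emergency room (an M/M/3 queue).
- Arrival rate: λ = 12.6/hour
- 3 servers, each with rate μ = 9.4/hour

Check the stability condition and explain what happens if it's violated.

Stability requires ρ = λ/(cμ) < 1
ρ = 12.6/(3 × 9.4) = 12.6/28.20 = 0.4468
Since 0.4468 < 1, the system is STABLE.
The servers are busy 44.68% of the time.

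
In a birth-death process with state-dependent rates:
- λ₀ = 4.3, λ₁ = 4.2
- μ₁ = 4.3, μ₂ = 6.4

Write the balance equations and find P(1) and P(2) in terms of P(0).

Balance equations:
State 0: λ₀P₀ = μ₁P₁ → P₁ = (λ₀/μ₁)P₀ = (4.3/4.3)P₀ = 1.0000P₀
State 1: P₂ = (λ₀λ₁)/(μ₁μ₂)P₀ = (4.3×4.2)/(4.3×6.4)P₀ = 0.6562P₀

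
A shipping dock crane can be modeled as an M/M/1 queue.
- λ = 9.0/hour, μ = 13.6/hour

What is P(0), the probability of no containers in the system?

ρ = λ/μ = 9.0/13.6 = 0.6618
P(0) = 1 - ρ = 1 - 0.6618 = 0.3382
The server is idle 33.82% of the time.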